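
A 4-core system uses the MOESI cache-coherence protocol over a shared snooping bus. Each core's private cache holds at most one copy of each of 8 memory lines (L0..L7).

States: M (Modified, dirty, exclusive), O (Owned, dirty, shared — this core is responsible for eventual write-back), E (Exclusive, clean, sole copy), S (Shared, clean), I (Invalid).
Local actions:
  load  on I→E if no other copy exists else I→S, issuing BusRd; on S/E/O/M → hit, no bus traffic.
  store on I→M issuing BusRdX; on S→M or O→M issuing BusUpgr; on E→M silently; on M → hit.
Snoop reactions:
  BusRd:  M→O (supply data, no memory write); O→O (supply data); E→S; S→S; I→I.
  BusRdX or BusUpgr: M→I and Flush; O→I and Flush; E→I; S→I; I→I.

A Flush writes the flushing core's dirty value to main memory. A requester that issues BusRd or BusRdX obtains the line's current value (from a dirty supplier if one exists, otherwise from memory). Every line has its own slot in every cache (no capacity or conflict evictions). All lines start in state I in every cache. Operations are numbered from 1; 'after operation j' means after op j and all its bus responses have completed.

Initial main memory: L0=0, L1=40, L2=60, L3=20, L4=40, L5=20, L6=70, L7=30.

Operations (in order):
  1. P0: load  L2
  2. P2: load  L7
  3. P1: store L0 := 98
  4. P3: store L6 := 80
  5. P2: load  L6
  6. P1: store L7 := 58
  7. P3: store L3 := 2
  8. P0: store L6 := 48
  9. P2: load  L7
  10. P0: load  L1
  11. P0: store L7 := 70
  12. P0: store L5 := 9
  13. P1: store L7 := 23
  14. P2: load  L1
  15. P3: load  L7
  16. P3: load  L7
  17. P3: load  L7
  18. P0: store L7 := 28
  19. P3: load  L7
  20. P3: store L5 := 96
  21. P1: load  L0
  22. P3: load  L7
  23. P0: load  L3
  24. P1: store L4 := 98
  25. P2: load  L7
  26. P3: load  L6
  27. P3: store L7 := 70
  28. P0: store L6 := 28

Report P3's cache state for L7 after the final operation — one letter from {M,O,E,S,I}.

step 1: P0: load  L2  ⟶  EIII  (L2)  txn=BusRd  M[L2]=60
step 2: P2: load  L7  ⟶  IIEI  (L7)  txn=BusRd  M[L7]=30
step 3: P1: store L0 := 98  ⟶  IMII  (L0)  txn=BusRdX  M[L0]=0
step 4: P3: store L6 := 80  ⟶  IIIM  (L6)  txn=BusRdX  M[L6]=70
step 5: P2: load  L6  ⟶  IISO  (L6)  txn=BusRd  M[L6]=70
step 6: P1: store L7 := 58  ⟶  IMII  (L7)  txn=BusRdX  M[L7]=30
step 7: P3: store L3 := 2  ⟶  IIIM  (L3)  txn=BusRdX  M[L3]=20
step 8: P0: store L6 := 48  ⟶  MIII  (L6)  txn=BusRdX+Flush  M[L6]=80
step 9: P2: load  L7  ⟶  IOSI  (L7)  txn=BusRd  M[L7]=30
step 10: P0: load  L1  ⟶  EIII  (L1)  txn=BusRd  M[L1]=40
step 11: P0: store L7 := 70  ⟶  MIII  (L7)  txn=BusRdX+Flush  M[L7]=58
step 12: P0: store L5 := 9  ⟶  MIII  (L5)  txn=BusRdX  M[L5]=20
step 13: P1: store L7 := 23  ⟶  IMII  (L7)  txn=BusRdX+Flush  M[L7]=70
step 14: P2: load  L1  ⟶  SISI  (L1)  txn=BusRd  M[L1]=40
step 15: P3: load  L7  ⟶  IOIS  (L7)  txn=BusRd  M[L7]=70
step 16: P3: load  L7  ⟶  IOIS  (L7)  txn=∅  M[L7]=70
step 17: P3: load  L7  ⟶  IOIS  (L7)  txn=∅  M[L7]=70
step 18: P0: store L7 := 28  ⟶  MIII  (L7)  txn=BusRdX+Flush  M[L7]=23
step 19: P3: load  L7  ⟶  OIIS  (L7)  txn=BusRd  M[L7]=23
step 20: P3: store L5 := 96  ⟶  IIIM  (L5)  txn=BusRdX+Flush  M[L5]=9
step 21: P1: load  L0  ⟶  IMII  (L0)  txn=∅  M[L0]=0
step 22: P3: load  L7  ⟶  OIIS  (L7)  txn=∅  M[L7]=23
step 23: P0: load  L3  ⟶  SIIO  (L3)  txn=BusRd  M[L3]=20
step 24: P1: store L4 := 98  ⟶  IMII  (L4)  txn=BusRdX  M[L4]=40
step 25: P2: load  L7  ⟶  OISS  (L7)  txn=BusRd  M[L7]=23
step 26: P3: load  L6  ⟶  OIIS  (L6)  txn=BusRd  M[L6]=80
step 27: P3: store L7 := 70  ⟶  IIIM  (L7)  txn=BusUpgr+Flush  M[L7]=28
step 28: P0: store L6 := 28  ⟶  MIII  (L6)  txn=BusUpgr  M[L6]=80

state = M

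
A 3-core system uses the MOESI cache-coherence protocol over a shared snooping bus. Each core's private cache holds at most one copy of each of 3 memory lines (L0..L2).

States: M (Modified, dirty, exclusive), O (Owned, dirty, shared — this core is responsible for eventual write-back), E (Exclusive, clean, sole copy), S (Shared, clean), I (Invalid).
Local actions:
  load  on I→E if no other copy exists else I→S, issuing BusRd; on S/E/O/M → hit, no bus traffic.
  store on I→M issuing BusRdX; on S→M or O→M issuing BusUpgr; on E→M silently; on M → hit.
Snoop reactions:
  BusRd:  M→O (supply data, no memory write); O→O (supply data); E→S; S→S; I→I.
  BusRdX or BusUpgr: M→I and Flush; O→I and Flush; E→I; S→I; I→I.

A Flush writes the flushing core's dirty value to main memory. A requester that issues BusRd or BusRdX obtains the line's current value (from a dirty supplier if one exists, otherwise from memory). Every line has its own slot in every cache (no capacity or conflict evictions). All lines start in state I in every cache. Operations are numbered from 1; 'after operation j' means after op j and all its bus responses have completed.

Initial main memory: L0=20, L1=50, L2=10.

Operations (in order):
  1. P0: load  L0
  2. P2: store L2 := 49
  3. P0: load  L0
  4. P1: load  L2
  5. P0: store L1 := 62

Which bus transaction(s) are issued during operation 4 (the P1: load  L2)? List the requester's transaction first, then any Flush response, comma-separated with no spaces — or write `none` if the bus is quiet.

step 1: P0: load  L0  ⟶  EII  (L0)  txn=BusRd  M[L0]=20
step 2: P2: store L2 := 49  ⟶  IIM  (L2)  txn=BusRdX  M[L2]=10
step 3: P0: load  L0  ⟶  EII  (L0)  txn=∅  M[L0]=20
step 4: P1: load  L2  ⟶  ISO  (L2)  txn=BusRd  M[L2]=10
step 5: P0: store L1 := 62  ⟶  MII  (L1)  txn=BusRdX  M[L1]=50

bus = BusRd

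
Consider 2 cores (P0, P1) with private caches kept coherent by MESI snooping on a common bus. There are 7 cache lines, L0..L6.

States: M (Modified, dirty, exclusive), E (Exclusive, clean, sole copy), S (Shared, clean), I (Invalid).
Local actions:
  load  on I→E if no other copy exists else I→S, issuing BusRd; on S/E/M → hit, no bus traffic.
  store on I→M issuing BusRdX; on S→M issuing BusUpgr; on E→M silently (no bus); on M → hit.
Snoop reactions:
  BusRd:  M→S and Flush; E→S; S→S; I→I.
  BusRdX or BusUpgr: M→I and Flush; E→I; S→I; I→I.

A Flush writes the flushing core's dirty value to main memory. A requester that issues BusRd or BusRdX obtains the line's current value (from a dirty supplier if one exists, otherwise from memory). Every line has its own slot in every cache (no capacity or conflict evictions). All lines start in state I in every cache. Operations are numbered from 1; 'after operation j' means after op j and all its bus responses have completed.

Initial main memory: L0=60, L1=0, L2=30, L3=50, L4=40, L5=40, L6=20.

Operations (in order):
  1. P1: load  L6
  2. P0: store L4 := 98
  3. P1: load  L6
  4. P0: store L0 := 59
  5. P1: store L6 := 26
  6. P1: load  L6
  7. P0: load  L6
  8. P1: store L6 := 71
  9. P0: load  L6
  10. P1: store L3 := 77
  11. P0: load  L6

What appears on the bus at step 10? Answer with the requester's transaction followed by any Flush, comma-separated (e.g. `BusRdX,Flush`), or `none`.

bus = BusRdX

step 1: P1: load  L6  ⟶  IE  (L6)  txn=BusRd  M[L6]=20
step 2: P0: store L4 := 98  ⟶  MI  (L4)  txn=BusRdX  M[L4]=40
step 3: P1: load  L6  ⟶  IE  (L6)  txn=∅  M[L6]=20
step 4: P0: store L0 := 59  ⟶  MI  (L0)  txn=BusRdX  M[L0]=60
step 5: P1: store L6 := 26  ⟶  IM  (L6)  txn=∅  M[L6]=20
step 6: P1: load  L6  ⟶  IM  (L6)  txn=∅  M[L6]=20
step 7: P0: load  L6  ⟶  SS  (L6)  txn=BusRd+Flush  M[L6]=26
step 8: P1: store L6 := 71  ⟶  IM  (L6)  txn=BusUpgr  M[L6]=26
step 9: P0: load  L6  ⟶  SS  (L6)  txn=BusRd+Flush  M[L6]=71
step 10: P1: store L3 := 77  ⟶  IM  (L3)  txn=BusRdX  M[L3]=50
step 11: P0: load  L6  ⟶  SS  (L6)  txn=∅  M[L6]=71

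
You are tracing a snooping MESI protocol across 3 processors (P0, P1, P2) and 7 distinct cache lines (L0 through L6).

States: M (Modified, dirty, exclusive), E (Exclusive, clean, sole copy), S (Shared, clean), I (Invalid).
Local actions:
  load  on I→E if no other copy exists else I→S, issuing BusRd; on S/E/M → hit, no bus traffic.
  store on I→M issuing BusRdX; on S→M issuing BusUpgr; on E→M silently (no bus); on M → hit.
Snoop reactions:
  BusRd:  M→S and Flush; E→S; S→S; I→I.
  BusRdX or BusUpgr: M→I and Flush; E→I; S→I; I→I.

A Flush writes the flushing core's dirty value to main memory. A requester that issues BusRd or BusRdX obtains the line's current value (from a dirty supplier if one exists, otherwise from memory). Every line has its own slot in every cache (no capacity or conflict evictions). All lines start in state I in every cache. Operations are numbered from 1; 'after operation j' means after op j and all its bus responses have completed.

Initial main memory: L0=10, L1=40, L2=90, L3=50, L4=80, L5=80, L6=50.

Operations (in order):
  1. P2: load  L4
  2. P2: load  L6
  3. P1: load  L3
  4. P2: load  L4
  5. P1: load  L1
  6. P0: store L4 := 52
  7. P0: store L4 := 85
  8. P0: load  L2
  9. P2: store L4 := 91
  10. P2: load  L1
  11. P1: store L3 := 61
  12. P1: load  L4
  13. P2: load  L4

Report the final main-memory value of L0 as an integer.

memory[L0] = 10

  op1 P2: load  L4 → I/I/E on L4; bus BusRd; mem=80
  op2 P2: load  L6 → I/I/E on L6; bus BusRd; mem=50
  op3 P1: load  L3 → I/E/I on L3; bus BusRd; mem=50
  op4 P2: load  L4 → I/I/E on L4; bus (none); mem=80
  op5 P1: load  L1 → I/E/I on L1; bus BusRd; mem=40
  op6 P0: store L4 := 52 → M/I/I on L4; bus BusRdX; mem=80
  op7 P0: store L4 := 85 → M/I/I on L4; bus (none); mem=80
  op8 P0: load  L2 → E/I/I on L2; bus BusRd; mem=90
  op9 P2: store L4 := 91 → I/I/M on L4; bus BusRdX Flush; mem=85
  op10 P2: load  L1 → I/S/S on L1; bus BusRd; mem=40
  op11 P1: store L3 := 61 → I/M/I on L3; bus (none); mem=50
  op12 P1: load  L4 → I/S/S on L4; bus BusRd Flush; mem=91
  op13 P2: load  L4 → I/S/S on L4; bus (none); mem=91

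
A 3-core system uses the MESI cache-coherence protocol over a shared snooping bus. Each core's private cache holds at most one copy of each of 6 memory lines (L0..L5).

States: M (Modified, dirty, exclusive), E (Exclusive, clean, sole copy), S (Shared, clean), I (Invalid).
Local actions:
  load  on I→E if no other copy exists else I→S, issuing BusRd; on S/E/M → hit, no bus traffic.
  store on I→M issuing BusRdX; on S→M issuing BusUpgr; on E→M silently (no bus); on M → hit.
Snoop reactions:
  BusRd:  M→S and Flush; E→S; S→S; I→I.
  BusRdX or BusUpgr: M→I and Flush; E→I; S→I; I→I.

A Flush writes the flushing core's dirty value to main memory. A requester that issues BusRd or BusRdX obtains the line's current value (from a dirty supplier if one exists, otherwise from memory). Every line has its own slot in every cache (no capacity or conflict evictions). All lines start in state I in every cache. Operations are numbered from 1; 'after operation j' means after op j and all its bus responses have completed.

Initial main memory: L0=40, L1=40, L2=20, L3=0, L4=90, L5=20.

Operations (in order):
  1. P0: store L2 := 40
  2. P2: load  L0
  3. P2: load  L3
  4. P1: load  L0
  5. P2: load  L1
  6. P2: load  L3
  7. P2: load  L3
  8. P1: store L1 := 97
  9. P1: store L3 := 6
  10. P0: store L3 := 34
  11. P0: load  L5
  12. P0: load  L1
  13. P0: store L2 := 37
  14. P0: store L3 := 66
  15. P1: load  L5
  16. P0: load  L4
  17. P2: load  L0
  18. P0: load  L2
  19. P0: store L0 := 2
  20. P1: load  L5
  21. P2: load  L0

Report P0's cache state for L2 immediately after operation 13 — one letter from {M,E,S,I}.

1. P0: store L2 := 40  bus=[BusRdX]  L2: P0=M P1=I P2=I  mem[L2]=20
2. P2: load  L0  bus=[BusRd]  L0: P0=I P1=I P2=E  mem[L0]=40
3. P2: load  L3  bus=[BusRd]  L3: P0=I P1=I P2=E  mem[L3]=0
4. P1: load  L0  bus=[BusRd]  L0: P0=I P1=S P2=S  mem[L0]=40
5. P2: load  L1  bus=[BusRd]  L1: P0=I P1=I P2=E  mem[L1]=40
6. P2: load  L3  bus=[-]  L3: P0=I P1=I P2=E  mem[L3]=0
7. P2: load  L3  bus=[-]  L3: P0=I P1=I P2=E  mem[L3]=0
8. P1: store L1 := 97  bus=[BusRdX]  L1: P0=I P1=M P2=I  mem[L1]=40
9. P1: store L3 := 6  bus=[BusRdX]  L3: P0=I P1=M P2=I  mem[L3]=0
10. P0: store L3 := 34  bus=[BusRdX,Flush]  L3: P0=M P1=I P2=I  mem[L3]=6
11. P0: load  L5  bus=[BusRd]  L5: P0=E P1=I P2=I  mem[L5]=20
12. P0: load  L1  bus=[BusRd,Flush]  L1: P0=S P1=S P2=I  mem[L1]=97
13. P0: store L2 := 37  bus=[-]  L2: P0=M P1=I P2=I  mem[L2]=20
14. P0: store L3 := 66  bus=[-]  L3: P0=M P1=I P2=I  mem[L3]=6
15. P1: load  L5  bus=[BusRd]  L5: P0=S P1=S P2=I  mem[L5]=20
16. P0: load  L4  bus=[BusRd]  L4: P0=E P1=I P2=I  mem[L4]=90
17. P2: load  L0  bus=[-]  L0: P0=I P1=S P2=S  mem[L0]=40
18. P0: load  L2  bus=[-]  L2: P0=M P1=I P2=I  mem[L2]=20
19. P0: store L0 := 2  bus=[BusRdX]  L0: P0=M P1=I P2=I  mem[L0]=40
20. P1: load  L5  bus=[-]  L5: P0=S P1=S P2=I  mem[L5]=20
21. P2: load  L0  bus=[BusRd,Flush]  L0: P0=S P1=I P2=S  mem[L0]=2

state = M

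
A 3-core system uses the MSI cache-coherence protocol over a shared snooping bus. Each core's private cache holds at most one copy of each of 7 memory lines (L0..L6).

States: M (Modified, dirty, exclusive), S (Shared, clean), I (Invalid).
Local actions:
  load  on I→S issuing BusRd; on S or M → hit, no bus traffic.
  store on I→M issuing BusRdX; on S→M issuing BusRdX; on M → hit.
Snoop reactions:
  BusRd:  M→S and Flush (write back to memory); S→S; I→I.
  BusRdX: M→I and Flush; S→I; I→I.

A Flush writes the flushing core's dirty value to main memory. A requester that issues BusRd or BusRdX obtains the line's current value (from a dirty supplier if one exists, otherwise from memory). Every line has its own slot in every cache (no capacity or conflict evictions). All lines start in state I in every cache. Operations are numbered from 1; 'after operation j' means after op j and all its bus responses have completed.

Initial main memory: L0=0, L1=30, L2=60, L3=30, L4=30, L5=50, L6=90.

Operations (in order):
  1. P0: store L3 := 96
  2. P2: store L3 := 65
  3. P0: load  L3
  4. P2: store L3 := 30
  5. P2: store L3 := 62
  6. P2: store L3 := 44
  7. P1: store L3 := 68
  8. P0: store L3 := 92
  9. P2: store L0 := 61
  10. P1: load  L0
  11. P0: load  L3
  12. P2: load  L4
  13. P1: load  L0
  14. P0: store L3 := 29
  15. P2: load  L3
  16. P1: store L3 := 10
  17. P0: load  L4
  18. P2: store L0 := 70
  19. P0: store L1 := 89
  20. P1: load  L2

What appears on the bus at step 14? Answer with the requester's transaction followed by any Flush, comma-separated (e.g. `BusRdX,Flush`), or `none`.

1. P0: store L3 := 96  bus=[BusRdX]  L3: P0=M P1=I P2=I  mem[L3]=30
2. P2: store L3 := 65  bus=[BusRdX,Flush]  L3: P0=I P1=I P2=M  mem[L3]=96
3. P0: load  L3  bus=[BusRd,Flush]  L3: P0=S P1=I P2=S  mem[L3]=65
4. P2: store L3 := 30  bus=[BusRdX]  L3: P0=I P1=I P2=M  mem[L3]=65
5. P2: store L3 := 62  bus=[-]  L3: P0=I P1=I P2=M  mem[L3]=65
6. P2: store L3 := 44  bus=[-]  L3: P0=I P1=I P2=M  mem[L3]=65
7. P1: store L3 := 68  bus=[BusRdX,Flush]  L3: P0=I P1=M P2=I  mem[L3]=44
8. P0: store L3 := 92  bus=[BusRdX,Flush]  L3: P0=M P1=I P2=I  mem[L3]=68
9. P2: store L0 := 61  bus=[BusRdX]  L0: P0=I P1=I P2=M  mem[L0]=0
10. P1: load  L0  bus=[BusRd,Flush]  L0: P0=I P1=S P2=S  mem[L0]=61
11. P0: load  L3  bus=[-]  L3: P0=M P1=I P2=I  mem[L3]=68
12. P2: load  L4  bus=[BusRd]  L4: P0=I P1=I P2=S  mem[L4]=30
13. P1: load  L0  bus=[-]  L0: P0=I P1=S P2=S  mem[L0]=61
14. P0: store L3 := 29  bus=[-]  L3: P0=M P1=I P2=I  mem[L3]=68
15. P2: load  L3  bus=[BusRd,Flush]  L3: P0=S P1=I P2=S  mem[L3]=29
16. P1: store L3 := 10  bus=[BusRdX]  L3: P0=I P1=M P2=I  mem[L3]=29
17. P0: load  L4  bus=[BusRd]  L4: P0=S P1=I P2=S  mem[L4]=30
18. P2: store L0 := 70  bus=[BusRdX]  L0: P0=I P1=I P2=M  mem[L0]=61
19. P0: store L1 := 89  bus=[BusRdX]  L1: P0=M P1=I P2=I  mem[L1]=30
20. P1: load  L2  bus=[BusRd]  L2: P0=I P1=S P2=I  mem[L2]=60

bus = none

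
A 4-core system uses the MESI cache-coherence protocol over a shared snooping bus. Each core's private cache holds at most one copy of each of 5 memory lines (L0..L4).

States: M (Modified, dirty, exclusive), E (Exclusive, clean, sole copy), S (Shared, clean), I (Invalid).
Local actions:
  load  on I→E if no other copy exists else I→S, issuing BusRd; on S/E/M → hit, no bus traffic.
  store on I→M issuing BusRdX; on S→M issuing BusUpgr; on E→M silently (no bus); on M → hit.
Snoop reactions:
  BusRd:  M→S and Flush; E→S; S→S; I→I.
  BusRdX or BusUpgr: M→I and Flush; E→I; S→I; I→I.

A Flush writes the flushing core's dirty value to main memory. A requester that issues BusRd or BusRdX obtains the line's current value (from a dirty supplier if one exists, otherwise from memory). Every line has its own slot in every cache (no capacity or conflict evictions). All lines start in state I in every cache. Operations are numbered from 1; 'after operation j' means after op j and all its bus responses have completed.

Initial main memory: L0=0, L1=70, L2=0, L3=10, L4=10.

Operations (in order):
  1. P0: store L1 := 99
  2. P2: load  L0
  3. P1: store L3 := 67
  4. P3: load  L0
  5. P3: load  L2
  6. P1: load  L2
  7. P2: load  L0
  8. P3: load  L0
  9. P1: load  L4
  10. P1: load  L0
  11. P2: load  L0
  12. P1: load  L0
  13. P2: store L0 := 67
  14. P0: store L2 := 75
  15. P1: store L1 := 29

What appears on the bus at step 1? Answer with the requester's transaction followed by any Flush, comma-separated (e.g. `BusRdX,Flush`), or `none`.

1. P0: store L1 := 99  bus=[BusRdX]  L1: P0=M P1=I P2=I P3=I  mem[L1]=70
2. P2: load  L0  bus=[BusRd]  L0: P0=I P1=I P2=E P3=I  mem[L0]=0
3. P1: store L3 := 67  bus=[BusRdX]  L3: P0=I P1=M P2=I P3=I  mem[L3]=10
4. P3: load  L0  bus=[BusRd]  L0: P0=I P1=I P2=S P3=S  mem[L0]=0
5. P3: load  L2  bus=[BusRd]  L2: P0=I P1=I P2=I P3=E  mem[L2]=0
6. P1: load  L2  bus=[BusRd]  L2: P0=I P1=S P2=I P3=S  mem[L2]=0
7. P2: load  L0  bus=[-]  L0: P0=I P1=I P2=S P3=S  mem[L0]=0
8. P3: load  L0  bus=[-]  L0: P0=I P1=I P2=S P3=S  mem[L0]=0
9. P1: load  L4  bus=[BusRd]  L4: P0=I P1=E P2=I P3=I  mem[L4]=10
10. P1: load  L0  bus=[BusRd]  L0: P0=I P1=S P2=S P3=S  mem[L0]=0
11. P2: load  L0  bus=[-]  L0: P0=I P1=S P2=S P3=S  mem[L0]=0
12. P1: load  L0  bus=[-]  L0: P0=I P1=S P2=S P3=S  mem[L0]=0
13. P2: store L0 := 67  bus=[BusUpgr]  L0: P0=I P1=I P2=M P3=I  mem[L0]=0
14. P0: store L2 := 75  bus=[BusRdX]  L2: P0=M P1=I P2=I P3=I  mem[L2]=0
15. P1: store L1 := 29  bus=[BusRdX,Flush]  L1: P0=I P1=M P2=I P3=I  mem[L1]=99

bus = BusRdX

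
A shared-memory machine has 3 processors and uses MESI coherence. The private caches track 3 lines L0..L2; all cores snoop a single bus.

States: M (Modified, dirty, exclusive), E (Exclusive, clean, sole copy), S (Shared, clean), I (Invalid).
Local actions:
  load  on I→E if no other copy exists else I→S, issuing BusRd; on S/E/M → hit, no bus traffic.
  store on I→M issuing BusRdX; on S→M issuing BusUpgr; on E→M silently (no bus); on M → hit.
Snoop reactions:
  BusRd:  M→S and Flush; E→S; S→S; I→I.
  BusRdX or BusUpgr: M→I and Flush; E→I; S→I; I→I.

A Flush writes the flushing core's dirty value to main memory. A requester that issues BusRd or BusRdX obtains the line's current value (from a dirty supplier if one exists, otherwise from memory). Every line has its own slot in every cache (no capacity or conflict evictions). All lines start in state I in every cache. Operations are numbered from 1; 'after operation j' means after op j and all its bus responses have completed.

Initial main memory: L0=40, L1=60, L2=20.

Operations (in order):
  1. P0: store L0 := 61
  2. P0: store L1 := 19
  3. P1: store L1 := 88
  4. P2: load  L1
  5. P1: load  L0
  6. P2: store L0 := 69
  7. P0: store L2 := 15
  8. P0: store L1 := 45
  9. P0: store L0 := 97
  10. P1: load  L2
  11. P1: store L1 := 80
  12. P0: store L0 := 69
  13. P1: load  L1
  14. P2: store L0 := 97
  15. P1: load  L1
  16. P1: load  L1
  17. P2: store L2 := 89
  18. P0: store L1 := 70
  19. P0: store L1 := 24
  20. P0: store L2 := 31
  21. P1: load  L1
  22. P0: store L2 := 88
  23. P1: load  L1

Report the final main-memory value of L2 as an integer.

step 1: P0: store L0 := 61  ⟶  MII  (L0)  txn=BusRdX  M[L0]=40
step 2: P0: store L1 := 19  ⟶  MII  (L1)  txn=BusRdX  M[L1]=60
step 3: P1: store L1 := 88  ⟶  IMI  (L1)  txn=BusRdX+Flush  M[L1]=19
step 4: P2: load  L1  ⟶  ISS  (L1)  txn=BusRd+Flush  M[L1]=88
step 5: P1: load  L0  ⟶  SSI  (L0)  txn=BusRd+Flush  M[L0]=61
step 6: P2: store L0 := 69  ⟶  IIM  (L0)  txn=BusRdX  M[L0]=61
step 7: P0: store L2 := 15  ⟶  MII  (L2)  txn=BusRdX  M[L2]=20
step 8: P0: store L1 := 45  ⟶  MII  (L1)  txn=BusRdX  M[L1]=88
step 9: P0: store L0 := 97  ⟶  MII  (L0)  txn=BusRdX+Flush  M[L0]=69
step 10: P1: load  L2  ⟶  SSI  (L2)  txn=BusRd+Flush  M[L2]=15
step 11: P1: store L1 := 80  ⟶  IMI  (L1)  txn=BusRdX+Flush  M[L1]=45
step 12: P0: store L0 := 69  ⟶  MII  (L0)  txn=∅  M[L0]=69
step 13: P1: load  L1  ⟶  IMI  (L1)  txn=∅  M[L1]=45
step 14: P2: store L0 := 97  ⟶  IIM  (L0)  txn=BusRdX+Flush  M[L0]=69
step 15: P1: load  L1  ⟶  IMI  (L1)  txn=∅  M[L1]=45
step 16: P1: load  L1  ⟶  IMI  (L1)  txn=∅  M[L1]=45
step 17: P2: store L2 := 89  ⟶  IIM  (L2)  txn=BusRdX  M[L2]=15
step 18: P0: store L1 := 70  ⟶  MII  (L1)  txn=BusRdX+Flush  M[L1]=80
step 19: P0: store L1 := 24  ⟶  MII  (L1)  txn=∅  M[L1]=80
step 20: P0: store L2 := 31  ⟶  MII  (L2)  txn=BusRdX+Flush  M[L2]=89
step 21: P1: load  L1  ⟶  SSI  (L1)  txn=BusRd+Flush  M[L1]=24
step 22: P0: store L2 := 88  ⟶  MII  (L2)  txn=∅  M[L2]=89
step 23: P1: load  L1  ⟶  SSI  (L1)  txn=∅  M[L1]=24

memory[L2] = 89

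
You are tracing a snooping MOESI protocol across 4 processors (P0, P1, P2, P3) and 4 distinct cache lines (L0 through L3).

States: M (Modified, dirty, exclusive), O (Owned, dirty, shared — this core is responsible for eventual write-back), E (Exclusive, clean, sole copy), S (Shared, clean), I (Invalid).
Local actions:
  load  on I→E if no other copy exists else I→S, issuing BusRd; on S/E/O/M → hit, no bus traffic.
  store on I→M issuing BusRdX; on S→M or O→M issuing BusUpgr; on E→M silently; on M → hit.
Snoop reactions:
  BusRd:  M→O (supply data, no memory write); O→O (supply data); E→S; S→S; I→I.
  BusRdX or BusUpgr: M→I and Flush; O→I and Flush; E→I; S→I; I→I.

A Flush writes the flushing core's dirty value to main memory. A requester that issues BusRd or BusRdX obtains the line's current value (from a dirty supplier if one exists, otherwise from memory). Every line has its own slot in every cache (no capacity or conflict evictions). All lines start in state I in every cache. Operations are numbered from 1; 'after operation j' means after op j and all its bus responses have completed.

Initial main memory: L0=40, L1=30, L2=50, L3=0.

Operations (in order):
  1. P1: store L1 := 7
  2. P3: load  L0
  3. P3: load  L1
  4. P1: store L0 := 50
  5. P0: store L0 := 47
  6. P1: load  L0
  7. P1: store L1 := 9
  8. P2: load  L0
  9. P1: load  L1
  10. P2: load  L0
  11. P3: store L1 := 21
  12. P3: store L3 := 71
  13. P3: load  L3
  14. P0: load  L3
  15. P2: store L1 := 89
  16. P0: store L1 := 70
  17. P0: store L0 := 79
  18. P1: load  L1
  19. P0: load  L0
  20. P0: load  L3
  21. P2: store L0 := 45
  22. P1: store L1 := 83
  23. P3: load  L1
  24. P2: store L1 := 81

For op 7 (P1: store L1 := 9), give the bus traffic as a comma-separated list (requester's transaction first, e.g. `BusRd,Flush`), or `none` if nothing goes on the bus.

bus = BusUpgr

[1] P1: store L1 := 7 | P0:I, P1:M(7), P2:I, P3:I | bus: BusRdX
[2] P3: load  L0 | P0:I, P1:I, P2:I, P3:E(40) | bus: BusRd
[3] P3: load  L1 | P0:I, P1:O(7), P2:I, P3:S(7) | bus: BusRd
[4] P1: store L0 := 50 | P0:I, P1:M(50), P2:I, P3:I | bus: BusRdX
[5] P0: store L0 := 47 | P0:M(47), P1:I, P2:I, P3:I | bus: BusRdX,Flush
[6] P1: load  L0 | P0:O(47), P1:S(47), P2:I, P3:I | bus: BusRd
[7] P1: store L1 := 9 | P0:I, P1:M(9), P2:I, P3:I | bus: BusUpgr
[8] P2: load  L0 | P0:O(47), P1:S(47), P2:S(47), P3:I | bus: BusRd
[9] P1: load  L1 | P0:I, P1:M(9), P2:I, P3:I | bus: none
[10] P2: load  L0 | P0:O(47), P1:S(47), P2:S(47), P3:I | bus: none
[11] P3: store L1 := 21 | P0:I, P1:I, P2:I, P3:M(21) | bus: BusRdX,Flush
[12] P3: store L3 := 71 | P0:I, P1:I, P2:I, P3:M(71) | bus: BusRdX
[13] P3: load  L3 | P0:I, P1:I, P2:I, P3:M(71) | bus: none
[14] P0: load  L3 | P0:S(71), P1:I, P2:I, P3:O(71) | bus: BusRd
[15] P2: store L1 := 89 | P0:I, P1:I, P2:M(89), P3:I | bus: BusRdX,Flush
[16] P0: store L1 := 70 | P0:M(70), P1:I, P2:I, P3:I | bus: BusRdX,Flush
[17] P0: store L0 := 79 | P0:M(79), P1:I, P2:I, P3:I | bus: BusUpgr
[18] P1: load  L1 | P0:O(70), P1:S(70), P2:I, P3:I | bus: BusRd
[19] P0: load  L0 | P0:M(79), P1:I, P2:I, P3:I | bus: none
[20] P0: load  L3 | P0:S(71), P1:I, P2:I, P3:O(71) | bus: none
[21] P2: store L0 := 45 | P0:I, P1:I, P2:M(45), P3:I | bus: BusRdX,Flush
[22] P1: store L1 := 83 | P0:I, P1:M(83), P2:I, P3:I | bus: BusUpgr,Flush
[23] P3: load  L1 | P0:I, P1:O(83), P2:I, P3:S(83) | bus: BusRd
[24] P2: store L1 := 81 | P0:I, P1:I, P2:M(81), P3:I | bus: BusRdX,Flush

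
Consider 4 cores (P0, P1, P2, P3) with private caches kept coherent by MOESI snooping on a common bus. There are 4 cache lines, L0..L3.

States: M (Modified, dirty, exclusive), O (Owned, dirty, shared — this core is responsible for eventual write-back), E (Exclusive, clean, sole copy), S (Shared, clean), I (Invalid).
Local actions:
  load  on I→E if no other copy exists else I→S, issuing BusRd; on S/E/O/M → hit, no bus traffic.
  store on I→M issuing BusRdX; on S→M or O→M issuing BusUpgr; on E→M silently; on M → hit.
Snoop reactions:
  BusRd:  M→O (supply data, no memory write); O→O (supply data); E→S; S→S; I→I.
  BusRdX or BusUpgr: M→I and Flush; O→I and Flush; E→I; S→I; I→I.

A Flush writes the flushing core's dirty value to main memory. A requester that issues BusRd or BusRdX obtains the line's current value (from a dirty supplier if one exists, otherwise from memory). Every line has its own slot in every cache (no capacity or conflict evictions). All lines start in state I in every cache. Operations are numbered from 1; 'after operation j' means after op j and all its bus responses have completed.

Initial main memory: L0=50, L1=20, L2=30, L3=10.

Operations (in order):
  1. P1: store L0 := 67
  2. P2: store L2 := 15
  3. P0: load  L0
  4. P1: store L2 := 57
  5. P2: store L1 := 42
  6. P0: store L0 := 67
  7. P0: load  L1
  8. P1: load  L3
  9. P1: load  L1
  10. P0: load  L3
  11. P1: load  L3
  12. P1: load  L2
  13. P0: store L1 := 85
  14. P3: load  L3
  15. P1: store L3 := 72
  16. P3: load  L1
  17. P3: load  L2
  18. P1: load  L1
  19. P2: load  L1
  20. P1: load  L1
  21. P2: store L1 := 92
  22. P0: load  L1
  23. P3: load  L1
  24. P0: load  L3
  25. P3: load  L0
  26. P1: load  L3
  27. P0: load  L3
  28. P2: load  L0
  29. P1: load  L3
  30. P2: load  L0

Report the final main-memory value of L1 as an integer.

[1] P1: store L0 := 67 | P0:I, P1:M(67), P2:I, P3:I | bus: BusRdX
[2] P2: store L2 := 15 | P0:I, P1:I, P2:M(15), P3:I | bus: BusRdX
[3] P0: load  L0 | P0:S(67), P1:O(67), P2:I, P3:I | bus: BusRd
[4] P1: store L2 := 57 | P0:I, P1:M(57), P2:I, P3:I | bus: BusRdX,Flush
[5] P2: store L1 := 42 | P0:I, P1:I, P2:M(42), P3:I | bus: BusRdX
[6] P0: store L0 := 67 | P0:M(67), P1:I, P2:I, P3:I | bus: BusUpgr,Flush
[7] P0: load  L1 | P0:S(42), P1:I, P2:O(42), P3:I | bus: BusRd
[8] P1: load  L3 | P0:I, P1:E(10), P2:I, P3:I | bus: BusRd
[9] P1: load  L1 | P0:S(42), P1:S(42), P2:O(42), P3:I | bus: BusRd
[10] P0: load  L3 | P0:S(10), P1:S(10), P2:I, P3:I | bus: BusRd
[11] P1: load  L3 | P0:S(10), P1:S(10), P2:I, P3:I | bus: none
[12] P1: load  L2 | P0:I, P1:M(57), P2:I, P3:I | bus: none
[13] P0: store L1 := 85 | P0:M(85), P1:I, P2:I, P3:I | bus: BusUpgr,Flush
[14] P3: load  L3 | P0:S(10), P1:S(10), P2:I, P3:S(10) | bus: BusRd
[15] P1: store L3 := 72 | P0:I, P1:M(72), P2:I, P3:I | bus: BusUpgr
[16] P3: load  L1 | P0:O(85), P1:I, P2:I, P3:S(85) | bus: BusRd
[17] P3: load  L2 | P0:I, P1:O(57), P2:I, P3:S(57) | bus: BusRd
[18] P1: load  L1 | P0:O(85), P1:S(85), P2:I, P3:S(85) | bus: BusRd
[19] P2: load  L1 | P0:O(85), P1:S(85), P2:S(85), P3:S(85) | bus: BusRd
[20] P1: load  L1 | P0:O(85), P1:S(85), P2:S(85), P3:S(85) | bus: none
[21] P2: store L1 := 92 | P0:I, P1:I, P2:M(92), P3:I | bus: BusUpgr,Flush
[22] P0: load  L1 | P0:S(92), P1:I, P2:O(92), P3:I | bus: BusRd
[23] P3: load  L1 | P0:S(92), P1:I, P2:O(92), P3:S(92) | bus: BusRd
[24] P0: load  L3 | P0:S(72), P1:O(72), P2:I, P3:I | bus: BusRd
[25] P3: load  L0 | P0:O(67), P1:I, P2:I, P3:S(67) | bus: BusRd
[26] P1: load  L3 | P0:S(72), P1:O(72), P2:I, P3:I | bus: none
[27] P0: load  L3 | P0:S(72), P1:O(72), P2:I, P3:I | bus: none
[28] P2: load  L0 | P0:O(67), P1:I, P2:S(67), P3:S(67) | bus: BusRd
[29] P1: load  L3 | P0:S(72), P1:O(72), P2:I, P3:I | bus: none
[30] P2: load  L0 | P0:O(67), P1:I, P2:S(67), P3:S(67) | bus: none

memory[L1] = 85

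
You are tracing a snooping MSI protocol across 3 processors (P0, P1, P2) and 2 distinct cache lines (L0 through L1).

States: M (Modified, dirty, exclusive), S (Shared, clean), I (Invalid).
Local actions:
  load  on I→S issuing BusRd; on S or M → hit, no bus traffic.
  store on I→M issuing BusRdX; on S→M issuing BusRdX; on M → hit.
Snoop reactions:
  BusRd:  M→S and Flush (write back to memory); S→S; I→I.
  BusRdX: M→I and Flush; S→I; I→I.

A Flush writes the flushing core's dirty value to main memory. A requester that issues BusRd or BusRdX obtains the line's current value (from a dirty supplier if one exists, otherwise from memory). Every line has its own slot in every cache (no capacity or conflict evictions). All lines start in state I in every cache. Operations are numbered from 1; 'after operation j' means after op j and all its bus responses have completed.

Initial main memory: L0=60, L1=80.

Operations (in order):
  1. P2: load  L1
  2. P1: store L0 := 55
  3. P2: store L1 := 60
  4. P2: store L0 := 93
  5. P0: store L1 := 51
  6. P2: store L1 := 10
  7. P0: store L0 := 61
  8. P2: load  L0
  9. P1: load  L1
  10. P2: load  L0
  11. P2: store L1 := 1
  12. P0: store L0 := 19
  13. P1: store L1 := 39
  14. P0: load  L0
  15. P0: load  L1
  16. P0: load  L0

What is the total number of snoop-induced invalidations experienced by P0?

invalidations = 1

1. P2: load  L1  bus=[BusRd]  L1: P0=I P1=I P2=S  mem[L1]=80
2. P1: store L0 := 55  bus=[BusRdX]  L0: P0=I P1=M P2=I  mem[L0]=60
3. P2: store L1 := 60  bus=[BusRdX]  L1: P0=I P1=I P2=M  mem[L1]=80
4. P2: store L0 := 93  bus=[BusRdX,Flush]  L0: P0=I P1=I P2=M  mem[L0]=55
5. P0: store L1 := 51  bus=[BusRdX,Flush]  L1: P0=M P1=I P2=I  mem[L1]=60
6. P2: store L1 := 10  bus=[BusRdX,Flush]  L1: P0=I P1=I P2=M  mem[L1]=51
7. P0: store L0 := 61  bus=[BusRdX,Flush]  L0: P0=M P1=I P2=I  mem[L0]=93
8. P2: load  L0  bus=[BusRd,Flush]  L0: P0=S P1=I P2=S  mem[L0]=61
9. P1: load  L1  bus=[BusRd,Flush]  L1: P0=I P1=S P2=S  mem[L1]=10
10. P2: load  L0  bus=[-]  L0: P0=S P1=I P2=S  mem[L0]=61
11. P2: store L1 := 1  bus=[BusRdX]  L1: P0=I P1=I P2=M  mem[L1]=10
12. P0: store L0 := 19  bus=[BusRdX]  L0: P0=M P1=I P2=I  mem[L0]=61
13. P1: store L1 := 39  bus=[BusRdX,Flush]  L1: P0=I P1=M P2=I  mem[L1]=1
14. P0: load  L0  bus=[-]  L0: P0=M P1=I P2=I  mem[L0]=61
15. P0: load  L1  bus=[BusRd,Flush]  L1: P0=S P1=S P2=I  mem[L1]=39
16. P0: load  L0  bus=[-]  L0: P0=M P1=I P2=I  mem[L0]=61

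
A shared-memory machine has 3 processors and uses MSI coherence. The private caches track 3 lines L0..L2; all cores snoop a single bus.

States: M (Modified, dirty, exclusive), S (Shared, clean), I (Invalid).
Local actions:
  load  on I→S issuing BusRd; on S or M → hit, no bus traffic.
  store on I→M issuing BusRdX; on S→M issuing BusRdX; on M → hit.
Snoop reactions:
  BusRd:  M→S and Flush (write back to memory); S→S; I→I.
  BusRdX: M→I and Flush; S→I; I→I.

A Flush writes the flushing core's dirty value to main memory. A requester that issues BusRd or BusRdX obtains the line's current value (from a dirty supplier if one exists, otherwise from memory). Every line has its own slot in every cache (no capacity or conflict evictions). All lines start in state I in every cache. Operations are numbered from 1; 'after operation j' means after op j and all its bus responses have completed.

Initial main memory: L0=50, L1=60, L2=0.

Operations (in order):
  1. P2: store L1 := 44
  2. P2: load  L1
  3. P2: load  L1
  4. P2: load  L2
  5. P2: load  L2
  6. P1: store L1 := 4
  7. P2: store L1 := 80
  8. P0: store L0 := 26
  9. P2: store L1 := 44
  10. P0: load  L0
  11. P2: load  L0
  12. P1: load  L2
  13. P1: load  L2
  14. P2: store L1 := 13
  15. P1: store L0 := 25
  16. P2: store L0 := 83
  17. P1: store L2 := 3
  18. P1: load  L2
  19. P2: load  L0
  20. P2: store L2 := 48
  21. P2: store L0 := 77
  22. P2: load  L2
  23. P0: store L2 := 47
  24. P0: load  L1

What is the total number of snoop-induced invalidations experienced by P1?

  op1 P2: store L1 := 44 → I/I/M on L1; bus BusRdX; mem=60
  op2 P2: load  L1 → I/I/M on L1; bus (none); mem=60
  op3 P2: load  L1 → I/I/M on L1; bus (none); mem=60
  op4 P2: load  L2 → I/I/S on L2; bus BusRd; mem=0
  op5 P2: load  L2 → I/I/S on L2; bus (none); mem=0
  op6 P1: store L1 := 4 → I/M/I on L1; bus BusRdX Flush; mem=44
  op7 P2: store L1 := 80 → I/I/M on L1; bus BusRdX Flush; mem=4
  op8 P0: store L0 := 26 → M/I/I on L0; bus BusRdX; mem=50
  op9 P2: store L1 := 44 → I/I/M on L1; bus (none); mem=4
  op10 P0: load  L0 → M/I/I on L0; bus (none); mem=50
  op11 P2: load  L0 → S/I/S on L0; bus BusRd Flush; mem=26
  op12 P1: load  L2 → I/S/S on L2; bus BusRd; mem=0
  op13 P1: load  L2 → I/S/S on L2; bus (none); mem=0
  op14 P2: store L1 := 13 → I/I/M on L1; bus (none); mem=4
  op15 P1: store L0 := 25 → I/M/I on L0; bus BusRdX; mem=26
  op16 P2: store L0 := 83 → I/I/M on L0; bus BusRdX Flush; mem=25
  op17 P1: store L2 := 3 → I/M/I on L2; bus BusRdX; mem=0
  op18 P1: load  L2 → I/M/I on L2; bus (none); mem=0
  op19 P2: load  L0 → I/I/M on L0; bus (none); mem=25
  op20 P2: store L2 := 48 → I/I/M on L2; bus BusRdX Flush; mem=3
  op21 P2: store L0 := 77 → I/I/M on L0; bus (none); mem=25
  op22 P2: load  L2 → I/I/M on L2; bus (none); mem=3
  op23 P0: store L2 := 47 → M/I/I on L2; bus BusRdX Flush; mem=48
  op24 P0: load  L1 → S/I/S on L1; bus BusRd Flush; mem=13

invalidations = 3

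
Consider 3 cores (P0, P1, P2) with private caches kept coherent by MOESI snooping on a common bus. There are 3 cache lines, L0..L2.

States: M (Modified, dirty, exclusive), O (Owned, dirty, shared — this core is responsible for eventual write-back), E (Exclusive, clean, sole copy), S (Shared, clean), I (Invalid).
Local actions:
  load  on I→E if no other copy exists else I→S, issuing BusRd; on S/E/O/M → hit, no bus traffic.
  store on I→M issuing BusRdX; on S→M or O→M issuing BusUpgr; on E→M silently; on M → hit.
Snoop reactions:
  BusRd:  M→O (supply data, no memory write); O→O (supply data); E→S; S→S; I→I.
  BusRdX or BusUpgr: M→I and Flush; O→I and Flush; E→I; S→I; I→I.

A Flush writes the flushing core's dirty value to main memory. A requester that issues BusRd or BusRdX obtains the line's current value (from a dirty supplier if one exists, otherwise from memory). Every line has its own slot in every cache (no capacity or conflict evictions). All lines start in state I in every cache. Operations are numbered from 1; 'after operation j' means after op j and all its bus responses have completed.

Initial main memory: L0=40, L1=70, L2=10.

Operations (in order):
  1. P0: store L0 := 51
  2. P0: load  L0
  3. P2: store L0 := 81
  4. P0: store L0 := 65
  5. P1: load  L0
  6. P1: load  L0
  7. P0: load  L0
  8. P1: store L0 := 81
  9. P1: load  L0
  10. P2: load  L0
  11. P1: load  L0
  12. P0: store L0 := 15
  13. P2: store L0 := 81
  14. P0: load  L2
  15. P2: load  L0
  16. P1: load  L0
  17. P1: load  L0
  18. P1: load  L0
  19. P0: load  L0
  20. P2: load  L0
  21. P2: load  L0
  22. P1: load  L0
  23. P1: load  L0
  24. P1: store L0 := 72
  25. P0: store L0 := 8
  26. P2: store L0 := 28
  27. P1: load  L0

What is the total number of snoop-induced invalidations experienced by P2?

1. P0: store L0 := 51  bus=[BusRdX]  L0: P0=M P1=I P2=I  mem[L0]=40
2. P0: load  L0  bus=[-]  L0: P0=M P1=I P2=I  mem[L0]=40
3. P2: store L0 := 81  bus=[BusRdX,Flush]  L0: P0=I P1=I P2=M  mem[L0]=51
4. P0: store L0 := 65  bus=[BusRdX,Flush]  L0: P0=M P1=I P2=I  mem[L0]=81
5. P1: load  L0  bus=[BusRd]  L0: P0=O P1=S P2=I  mem[L0]=81
6. P1: load  L0  bus=[-]  L0: P0=O P1=S P2=I  mem[L0]=81
7. P0: load  L0  bus=[-]  L0: P0=O P1=S P2=I  mem[L0]=81
8. P1: store L0 := 81  bus=[BusUpgr,Flush]  L0: P0=I P1=M P2=I  mem[L0]=65
9. P1: load  L0  bus=[-]  L0: P0=I P1=M P2=I  mem[L0]=65
10. P2: load  L0  bus=[BusRd]  L0: P0=I P1=O P2=S  mem[L0]=65
11. P1: load  L0  bus=[-]  L0: P0=I P1=O P2=S  mem[L0]=65
12. P0: store L0 := 15  bus=[BusRdX,Flush]  L0: P0=M P1=I P2=I  mem[L0]=81
13. P2: store L0 := 81  bus=[BusRdX,Flush]  L0: P0=I P1=I P2=M  mem[L0]=15
14. P0: load  L2  bus=[BusRd]  L2: P0=E P1=I P2=I  mem[L2]=10
15. P2: load  L0  bus=[-]  L0: P0=I P1=I P2=M  mem[L0]=15
16. P1: load  L0  bus=[BusRd]  L0: P0=I P1=S P2=O  mem[L0]=15
17. P1: load  L0  bus=[-]  L0: P0=I P1=S P2=O  mem[L0]=15
18. P1: load  L0  bus=[-]  L0: P0=I P1=S P2=O  mem[L0]=15
19. P0: load  L0  bus=[BusRd]  L0: P0=S P1=S P2=O  mem[L0]=15
20. P2: load  L0  bus=[-]  L0: P0=S P1=S P2=O  mem[L0]=15
21. P2: load  L0  bus=[-]  L0: P0=S P1=S P2=O  mem[L0]=15
22. P1: load  L0  bus=[-]  L0: P0=S P1=S P2=O  mem[L0]=15
23. P1: load  L0  bus=[-]  L0: P0=S P1=S P2=O  mem[L0]=15
24. P1: store L0 := 72  bus=[BusUpgr,Flush]  L0: P0=I P1=M P2=I  mem[L0]=81
25. P0: store L0 := 8  bus=[BusRdX,Flush]  L0: P0=M P1=I P2=I  mem[L0]=72
26. P2: store L0 := 28  bus=[BusRdX,Flush]  L0: P0=I P1=I P2=M  mem[L0]=8
27. P1: load  L0  bus=[BusRd]  L0: P0=I P1=S P2=O  mem[L0]=8

invalidations = 3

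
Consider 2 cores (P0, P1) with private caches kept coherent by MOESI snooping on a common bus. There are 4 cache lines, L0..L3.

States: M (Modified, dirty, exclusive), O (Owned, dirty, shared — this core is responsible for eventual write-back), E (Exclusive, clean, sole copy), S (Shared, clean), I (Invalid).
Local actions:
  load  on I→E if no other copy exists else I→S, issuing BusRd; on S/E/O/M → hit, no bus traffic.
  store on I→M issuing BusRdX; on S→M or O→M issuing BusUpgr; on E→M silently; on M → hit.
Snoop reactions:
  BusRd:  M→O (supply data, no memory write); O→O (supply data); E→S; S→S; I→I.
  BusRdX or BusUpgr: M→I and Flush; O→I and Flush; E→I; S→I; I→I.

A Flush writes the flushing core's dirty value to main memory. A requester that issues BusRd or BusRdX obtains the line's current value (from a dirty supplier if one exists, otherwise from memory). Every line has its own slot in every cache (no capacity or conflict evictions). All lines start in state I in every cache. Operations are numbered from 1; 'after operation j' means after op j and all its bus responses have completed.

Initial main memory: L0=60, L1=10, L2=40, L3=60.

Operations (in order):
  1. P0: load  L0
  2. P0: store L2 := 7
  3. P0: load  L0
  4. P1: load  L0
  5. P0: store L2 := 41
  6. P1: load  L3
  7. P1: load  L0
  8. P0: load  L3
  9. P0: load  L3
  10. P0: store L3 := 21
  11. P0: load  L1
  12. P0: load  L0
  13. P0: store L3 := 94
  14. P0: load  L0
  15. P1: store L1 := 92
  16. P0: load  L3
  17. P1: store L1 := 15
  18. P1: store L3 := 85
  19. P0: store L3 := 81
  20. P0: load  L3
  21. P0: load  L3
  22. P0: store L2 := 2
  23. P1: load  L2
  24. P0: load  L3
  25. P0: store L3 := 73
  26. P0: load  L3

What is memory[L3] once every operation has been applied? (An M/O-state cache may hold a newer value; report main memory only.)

[1] P0: load  L0 | P0:E(60), P1:I | bus: BusRd
[2] P0: store L2 := 7 | P0:M(7), P1:I | bus: BusRdX
[3] P0: load  L0 | P0:E(60), P1:I | bus: none
[4] P1: load  L0 | P0:S(60), P1:S(60) | bus: BusRd
[5] P0: store L2 := 41 | P0:M(41), P1:I | bus: none
[6] P1: load  L3 | P0:I, P1:E(60) | bus: BusRd
[7] P1: load  L0 | P0:S(60), P1:S(60) | bus: none
[8] P0: load  L3 | P0:S(60), P1:S(60) | bus: BusRd
[9] P0: load  L3 | P0:S(60), P1:S(60) | bus: none
[10] P0: store L3 := 21 | P0:M(21), P1:I | bus: BusUpgr
[11] P0: load  L1 | P0:E(10), P1:I | bus: BusRd
[12] P0: load  L0 | P0:S(60), P1:S(60) | bus: none
[13] P0: store L3 := 94 | P0:M(94), P1:I | bus: none
[14] P0: load  L0 | P0:S(60), P1:S(60) | bus: none
[15] P1: store L1 := 92 | P0:I, P1:M(92) | bus: BusRdX
[16] P0: load  L3 | P0:M(94), P1:I | bus: none
[17] P1: store L1 := 15 | P0:I, P1:M(15) | bus: none
[18] P1: store L3 := 85 | P0:I, P1:M(85) | bus: BusRdX,Flush
[19] P0: store L3 := 81 | P0:M(81), P1:I | bus: BusRdX,Flush
[20] P0: load  L3 | P0:M(81), P1:I | bus: none
[21] P0: load  L3 | P0:M(81), P1:I | bus: none
[22] P0: store L2 := 2 | P0:M(2), P1:I | bus: none
[23] P1: load  L2 | P0:O(2), P1:S(2) | bus: BusRd
[24] P0: load  L3 | P0:M(81), P1:I | bus: none
[25] P0: store L3 := 73 | P0:M(73), P1:I | bus: none
[26] P0: load  L3 | P0:M(73), P1:I | bus: none

memory[L3] = 85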